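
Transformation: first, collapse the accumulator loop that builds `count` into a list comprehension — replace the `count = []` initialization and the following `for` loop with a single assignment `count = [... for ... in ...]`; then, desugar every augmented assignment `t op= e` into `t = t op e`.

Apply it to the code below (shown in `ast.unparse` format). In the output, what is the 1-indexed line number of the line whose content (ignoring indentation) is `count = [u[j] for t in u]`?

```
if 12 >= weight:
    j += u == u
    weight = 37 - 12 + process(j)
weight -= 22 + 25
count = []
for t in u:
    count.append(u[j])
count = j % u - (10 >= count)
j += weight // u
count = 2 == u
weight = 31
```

5

Transformed code:
if 12 >= weight:
    j = j + (u == u)
    weight = 37 - 12 + process(j)
weight = weight - (22 + 25)
count = [u[j] for t in u]
count = j % u - (10 >= count)
j = j + weight // u
count = 2 == u
weight = 31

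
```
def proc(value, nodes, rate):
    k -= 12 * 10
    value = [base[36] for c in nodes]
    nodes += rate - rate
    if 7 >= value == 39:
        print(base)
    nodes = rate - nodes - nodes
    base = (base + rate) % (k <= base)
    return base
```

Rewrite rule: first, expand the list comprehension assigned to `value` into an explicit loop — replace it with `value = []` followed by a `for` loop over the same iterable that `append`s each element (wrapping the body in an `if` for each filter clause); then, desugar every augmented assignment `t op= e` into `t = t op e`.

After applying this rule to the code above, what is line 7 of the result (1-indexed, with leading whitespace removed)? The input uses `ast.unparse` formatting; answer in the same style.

if 7 >= value == 39:

Transformed code:
def proc(value, nodes, rate):
    k = k - 12 * 10
    value = []
    for c in nodes:
        value.append(base[36])
    nodes = nodes + (rate - rate)
    if 7 >= value == 39:
        print(base)
    nodes = rate - nodes - nodes
    base = (base + rate) % (k <= base)
    return base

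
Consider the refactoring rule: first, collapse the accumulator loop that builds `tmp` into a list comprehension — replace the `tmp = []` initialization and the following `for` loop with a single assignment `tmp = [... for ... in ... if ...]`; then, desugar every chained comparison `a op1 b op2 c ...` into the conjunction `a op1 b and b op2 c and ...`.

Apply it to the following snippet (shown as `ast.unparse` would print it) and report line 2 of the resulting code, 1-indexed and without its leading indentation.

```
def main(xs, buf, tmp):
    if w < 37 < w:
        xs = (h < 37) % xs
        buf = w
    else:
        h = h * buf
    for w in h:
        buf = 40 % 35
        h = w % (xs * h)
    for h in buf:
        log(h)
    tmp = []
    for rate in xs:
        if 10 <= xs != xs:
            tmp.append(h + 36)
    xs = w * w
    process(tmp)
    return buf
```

if w < 37 and 37 < w:

Transformed code:
def main(xs, buf, tmp):
    if w < 37 and 37 < w:
        xs = (h < 37) % xs
        buf = w
    else:
        h = h * buf
    for w in h:
        buf = 40 % 35
        h = w % (xs * h)
    for h in buf:
        log(h)
    tmp = [h + 36 for rate in xs if 10 <= xs and xs != xs]
    xs = w * w
    process(tmp)
    return buf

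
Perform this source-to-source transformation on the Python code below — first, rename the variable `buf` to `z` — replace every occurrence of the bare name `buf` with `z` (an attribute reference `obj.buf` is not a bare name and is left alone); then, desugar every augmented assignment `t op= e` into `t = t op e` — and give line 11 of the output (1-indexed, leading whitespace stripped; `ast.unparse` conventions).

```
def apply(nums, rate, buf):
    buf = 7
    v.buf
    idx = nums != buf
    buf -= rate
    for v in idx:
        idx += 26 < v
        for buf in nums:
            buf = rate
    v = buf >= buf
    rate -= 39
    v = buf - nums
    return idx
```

Transformed code:
def apply(nums, rate, z):
    z = 7
    v.buf
    idx = nums != z
    z = z - rate
    for v in idx:
        idx = idx + (26 < v)
        for z in nums:
            z = rate
    v = z >= z
    rate = rate - 39
    v = z - nums
    return idx

rate = rate - 39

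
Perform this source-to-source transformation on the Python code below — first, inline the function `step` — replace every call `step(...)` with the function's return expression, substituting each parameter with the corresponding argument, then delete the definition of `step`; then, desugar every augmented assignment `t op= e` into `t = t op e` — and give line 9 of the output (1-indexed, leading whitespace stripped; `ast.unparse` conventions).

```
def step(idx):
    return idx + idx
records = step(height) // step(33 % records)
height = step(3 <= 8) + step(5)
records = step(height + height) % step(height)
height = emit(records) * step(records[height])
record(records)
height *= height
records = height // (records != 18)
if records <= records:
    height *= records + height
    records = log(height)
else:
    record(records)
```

Transformed code:
records = (height + height) // (33 % records + 33 % records)
height = (3 <= 8) + (3 <= 8) + (5 + 5)
records = (height + height + (height + height)) % (height + height)
height = emit(records) * (records[height] + records[height])
record(records)
height = height * height
records = height // (records != 18)
if records <= records:
    height = height * (records + height)
    records = log(height)
else:
    record(records)

height = height * (records + height)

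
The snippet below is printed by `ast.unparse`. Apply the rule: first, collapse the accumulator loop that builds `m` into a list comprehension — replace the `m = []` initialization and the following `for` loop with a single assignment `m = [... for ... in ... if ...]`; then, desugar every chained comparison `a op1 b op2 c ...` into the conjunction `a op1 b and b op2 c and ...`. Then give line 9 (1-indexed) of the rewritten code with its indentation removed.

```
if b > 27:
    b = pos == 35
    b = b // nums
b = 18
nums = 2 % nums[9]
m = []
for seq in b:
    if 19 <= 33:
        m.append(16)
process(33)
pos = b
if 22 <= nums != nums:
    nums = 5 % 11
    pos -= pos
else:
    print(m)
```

Transformed code:
if b > 27:
    b = pos == 35
    b = b // nums
b = 18
nums = 2 % nums[9]
m = [16 for seq in b if 19 <= 33]
process(33)
pos = b
if 22 <= nums and nums != nums:
    nums = 5 % 11
    pos -= pos
else:
    print(m)

if 22 <= nums and nums != nums:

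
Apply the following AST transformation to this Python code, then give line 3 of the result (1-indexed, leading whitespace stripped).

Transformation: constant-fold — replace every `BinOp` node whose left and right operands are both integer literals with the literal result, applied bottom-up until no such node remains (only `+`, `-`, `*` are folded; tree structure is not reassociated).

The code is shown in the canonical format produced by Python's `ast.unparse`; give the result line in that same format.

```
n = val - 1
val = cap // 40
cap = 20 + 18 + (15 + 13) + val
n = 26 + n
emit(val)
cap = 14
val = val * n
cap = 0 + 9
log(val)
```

Transformed code:
n = val - 1
val = cap // 40
cap = 66 + val
n = 26 + n
emit(val)
cap = 14
val = val * n
cap = 9
log(val)

cap = 66 + val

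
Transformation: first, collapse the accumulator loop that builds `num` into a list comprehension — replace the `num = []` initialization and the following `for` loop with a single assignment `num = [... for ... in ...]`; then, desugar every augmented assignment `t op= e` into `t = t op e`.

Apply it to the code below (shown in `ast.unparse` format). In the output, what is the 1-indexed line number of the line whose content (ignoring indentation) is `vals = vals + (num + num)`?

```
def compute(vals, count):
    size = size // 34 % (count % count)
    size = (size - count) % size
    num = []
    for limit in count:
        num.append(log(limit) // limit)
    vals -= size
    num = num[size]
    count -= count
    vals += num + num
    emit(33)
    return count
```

Transformed code:
def compute(vals, count):
    size = size // 34 % (count % count)
    size = (size - count) % size
    num = [log(limit) // limit for limit in count]
    vals = vals - size
    num = num[size]
    count = count - count
    vals = vals + (num + num)
    emit(33)
    return count

8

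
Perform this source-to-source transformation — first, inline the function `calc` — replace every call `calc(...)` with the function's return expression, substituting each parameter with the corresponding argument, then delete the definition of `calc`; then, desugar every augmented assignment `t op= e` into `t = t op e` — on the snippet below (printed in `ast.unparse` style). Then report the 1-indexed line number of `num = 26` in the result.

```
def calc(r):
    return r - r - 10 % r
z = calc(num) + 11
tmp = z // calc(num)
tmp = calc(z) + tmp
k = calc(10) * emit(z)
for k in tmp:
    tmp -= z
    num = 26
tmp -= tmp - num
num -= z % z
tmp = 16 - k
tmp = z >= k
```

7

Transformed code:
z = num - num - 10 % num + 11
tmp = z // (num - num - 10 % num)
tmp = z - z - 10 % z + tmp
k = (10 - 10 - 10 % 10) * emit(z)
for k in tmp:
    tmp = tmp - z
    num = 26
tmp = tmp - (tmp - num)
num = num - z % z
tmp = 16 - k
tmp = z >= k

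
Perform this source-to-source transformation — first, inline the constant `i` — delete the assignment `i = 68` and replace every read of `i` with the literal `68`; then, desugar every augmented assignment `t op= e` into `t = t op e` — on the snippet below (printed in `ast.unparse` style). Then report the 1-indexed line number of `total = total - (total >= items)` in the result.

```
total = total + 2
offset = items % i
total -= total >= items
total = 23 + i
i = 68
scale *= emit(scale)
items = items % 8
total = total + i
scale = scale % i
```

3

Transformed code:
total = total + 2
offset = items % 68
total = total - (total >= items)
total = 23 + 68
scale = scale * emit(scale)
items = items % 8
total = total + 68
scale = scale % 68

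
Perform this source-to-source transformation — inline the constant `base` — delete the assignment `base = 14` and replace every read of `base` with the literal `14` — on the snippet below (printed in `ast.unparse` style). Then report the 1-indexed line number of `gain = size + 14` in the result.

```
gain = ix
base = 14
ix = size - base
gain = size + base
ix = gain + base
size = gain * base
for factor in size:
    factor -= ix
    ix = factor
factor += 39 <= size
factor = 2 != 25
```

Transformed code:
gain = ix
ix = size - 14
gain = size + 14
ix = gain + 14
size = gain * 14
for factor in size:
    factor -= ix
    ix = factor
factor += 39 <= size
factor = 2 != 25

3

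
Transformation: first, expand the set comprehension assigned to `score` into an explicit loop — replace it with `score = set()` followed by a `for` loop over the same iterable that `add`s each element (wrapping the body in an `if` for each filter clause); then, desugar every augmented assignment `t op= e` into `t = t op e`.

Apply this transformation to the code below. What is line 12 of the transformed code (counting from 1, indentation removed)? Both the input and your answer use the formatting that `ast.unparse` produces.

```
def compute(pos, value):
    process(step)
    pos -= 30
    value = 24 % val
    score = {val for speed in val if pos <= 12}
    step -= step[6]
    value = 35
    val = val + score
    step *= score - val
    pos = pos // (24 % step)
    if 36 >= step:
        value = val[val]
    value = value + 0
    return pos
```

step = step * (score - val)

Transformed code:
def compute(pos, value):
    process(step)
    pos = pos - 30
    value = 24 % val
    score = set()
    for speed in val:
        if pos <= 12:
            score.add(val)
    step = step - step[6]
    value = 35
    val = val + score
    step = step * (score - val)
    pos = pos // (24 % step)
    if 36 >= step:
        value = val[val]
    value = value + 0
    return pos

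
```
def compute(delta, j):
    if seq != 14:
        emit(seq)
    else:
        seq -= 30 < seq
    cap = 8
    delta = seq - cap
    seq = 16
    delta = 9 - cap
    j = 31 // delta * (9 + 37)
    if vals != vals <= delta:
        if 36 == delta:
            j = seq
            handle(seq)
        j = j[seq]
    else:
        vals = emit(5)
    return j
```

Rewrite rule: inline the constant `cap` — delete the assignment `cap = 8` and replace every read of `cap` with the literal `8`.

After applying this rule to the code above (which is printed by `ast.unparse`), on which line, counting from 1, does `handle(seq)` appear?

13

Transformed code:
def compute(delta, j):
    if seq != 14:
        emit(seq)
    else:
        seq -= 30 < seq
    delta = seq - 8
    seq = 16
    delta = 9 - 8
    j = 31 // delta * (9 + 37)
    if vals != vals <= delta:
        if 36 == delta:
            j = seq
            handle(seq)
        j = j[seq]
    else:
        vals = emit(5)
    return j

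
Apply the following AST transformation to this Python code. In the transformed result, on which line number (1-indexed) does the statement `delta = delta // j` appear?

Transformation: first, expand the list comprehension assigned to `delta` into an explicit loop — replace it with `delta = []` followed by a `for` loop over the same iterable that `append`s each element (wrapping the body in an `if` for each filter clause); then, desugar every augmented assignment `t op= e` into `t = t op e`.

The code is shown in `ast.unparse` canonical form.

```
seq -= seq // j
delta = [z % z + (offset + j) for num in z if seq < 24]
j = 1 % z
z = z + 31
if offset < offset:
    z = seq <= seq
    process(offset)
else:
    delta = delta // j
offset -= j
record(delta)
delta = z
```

Transformed code:
seq = seq - seq // j
delta = []
for num in z:
    if seq < 24:
        delta.append(z % z + (offset + j))
j = 1 % z
z = z + 31
if offset < offset:
    z = seq <= seq
    process(offset)
else:
    delta = delta // j
offset = offset - j
record(delta)
delta = z

12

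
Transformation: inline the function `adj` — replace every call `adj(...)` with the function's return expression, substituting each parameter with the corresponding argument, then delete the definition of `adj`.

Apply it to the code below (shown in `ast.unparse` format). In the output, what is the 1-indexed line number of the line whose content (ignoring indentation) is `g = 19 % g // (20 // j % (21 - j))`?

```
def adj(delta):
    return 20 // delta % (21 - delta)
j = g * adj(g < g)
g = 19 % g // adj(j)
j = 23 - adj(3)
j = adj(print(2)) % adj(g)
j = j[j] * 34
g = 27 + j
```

2

Transformed code:
j = g * (20 // (g < g) % (21 - (g < g)))
g = 19 % g // (20 // j % (21 - j))
j = 23 - 20 // 3 % (21 - 3)
j = 20 // print(2) % (21 - print(2)) % (20 // g % (21 - g))
j = j[j] * 34
g = 27 + j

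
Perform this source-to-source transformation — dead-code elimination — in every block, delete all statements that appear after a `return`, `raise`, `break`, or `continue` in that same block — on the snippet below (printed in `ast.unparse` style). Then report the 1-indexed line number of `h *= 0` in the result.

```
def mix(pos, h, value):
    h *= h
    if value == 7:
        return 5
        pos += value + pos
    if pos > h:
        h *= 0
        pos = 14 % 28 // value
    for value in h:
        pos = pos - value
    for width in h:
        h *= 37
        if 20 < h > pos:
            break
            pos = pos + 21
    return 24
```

6

Transformed code:
def mix(pos, h, value):
    h *= h
    if value == 7:
        return 5
    if pos > h:
        h *= 0
        pos = 14 % 28 // value
    for value in h:
        pos = pos - value
    for width in h:
        h *= 37
        if 20 < h > pos:
            break
    return 24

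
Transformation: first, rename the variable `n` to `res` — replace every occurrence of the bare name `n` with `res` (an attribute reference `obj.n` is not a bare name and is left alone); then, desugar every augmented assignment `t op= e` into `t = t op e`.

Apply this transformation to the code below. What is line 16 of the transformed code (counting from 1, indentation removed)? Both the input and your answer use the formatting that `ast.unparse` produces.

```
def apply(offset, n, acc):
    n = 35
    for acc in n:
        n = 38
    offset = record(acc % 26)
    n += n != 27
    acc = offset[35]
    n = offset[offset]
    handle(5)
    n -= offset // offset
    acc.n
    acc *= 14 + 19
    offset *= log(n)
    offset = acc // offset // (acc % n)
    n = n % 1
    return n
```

Transformed code:
def apply(offset, res, acc):
    res = 35
    for acc in res:
        res = 38
    offset = record(acc % 26)
    res = res + (res != 27)
    acc = offset[35]
    res = offset[offset]
    handle(5)
    res = res - offset // offset
    acc.n
    acc = acc * (14 + 19)
    offset = offset * log(res)
    offset = acc // offset // (acc % res)
    res = res % 1
    return res

return res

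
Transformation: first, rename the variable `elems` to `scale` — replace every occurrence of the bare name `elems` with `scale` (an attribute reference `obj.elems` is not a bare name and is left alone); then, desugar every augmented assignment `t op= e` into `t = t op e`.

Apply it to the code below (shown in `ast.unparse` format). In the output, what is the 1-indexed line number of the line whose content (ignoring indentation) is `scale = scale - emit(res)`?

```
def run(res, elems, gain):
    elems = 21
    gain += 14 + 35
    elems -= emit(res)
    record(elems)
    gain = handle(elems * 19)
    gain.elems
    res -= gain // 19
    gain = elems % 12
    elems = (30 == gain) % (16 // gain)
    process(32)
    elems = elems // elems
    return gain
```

4

Transformed code:
def run(res, scale, gain):
    scale = 21
    gain = gain + (14 + 35)
    scale = scale - emit(res)
    record(scale)
    gain = handle(scale * 19)
    gain.elems
    res = res - gain // 19
    gain = scale % 12
    scale = (30 == gain) % (16 // gain)
    process(32)
    scale = scale // scale
    return gain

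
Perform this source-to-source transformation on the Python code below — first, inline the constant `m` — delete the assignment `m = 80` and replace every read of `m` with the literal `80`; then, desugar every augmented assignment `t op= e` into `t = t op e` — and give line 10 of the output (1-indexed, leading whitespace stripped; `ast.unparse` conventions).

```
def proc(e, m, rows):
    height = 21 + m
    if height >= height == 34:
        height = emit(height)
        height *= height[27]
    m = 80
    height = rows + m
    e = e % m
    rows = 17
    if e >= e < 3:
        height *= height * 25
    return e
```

Transformed code:
def proc(e, m, rows):
    height = 21 + 80
    if height >= height == 34:
        height = emit(height)
        height = height * height[27]
    height = rows + 80
    e = e % 80
    rows = 17
    if e >= e < 3:
        height = height * (height * 25)
    return e

height = height * (height * 25)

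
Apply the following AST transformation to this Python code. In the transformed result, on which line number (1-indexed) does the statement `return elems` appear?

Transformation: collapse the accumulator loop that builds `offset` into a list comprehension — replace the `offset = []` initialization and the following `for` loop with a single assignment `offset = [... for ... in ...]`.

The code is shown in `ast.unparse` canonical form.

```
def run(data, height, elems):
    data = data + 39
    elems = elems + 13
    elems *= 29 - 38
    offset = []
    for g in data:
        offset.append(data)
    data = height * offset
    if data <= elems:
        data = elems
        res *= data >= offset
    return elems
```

Transformed code:
def run(data, height, elems):
    data = data + 39
    elems = elems + 13
    elems *= 29 - 38
    offset = [data for g in data]
    data = height * offset
    if data <= elems:
        data = elems
        res *= data >= offset
    return elems

10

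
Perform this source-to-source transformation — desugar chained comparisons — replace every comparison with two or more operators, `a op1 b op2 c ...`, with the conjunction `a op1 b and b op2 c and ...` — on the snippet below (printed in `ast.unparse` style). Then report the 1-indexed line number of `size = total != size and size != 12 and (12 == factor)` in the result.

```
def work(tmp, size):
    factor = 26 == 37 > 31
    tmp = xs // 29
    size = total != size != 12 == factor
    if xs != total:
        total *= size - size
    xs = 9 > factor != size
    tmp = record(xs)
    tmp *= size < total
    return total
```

4

Transformed code:
def work(tmp, size):
    factor = 26 == 37 and 37 > 31
    tmp = xs // 29
    size = total != size and size != 12 and (12 == factor)
    if xs != total:
        total *= size - size
    xs = 9 > factor and factor != size
    tmp = record(xs)
    tmp *= size < total
    return total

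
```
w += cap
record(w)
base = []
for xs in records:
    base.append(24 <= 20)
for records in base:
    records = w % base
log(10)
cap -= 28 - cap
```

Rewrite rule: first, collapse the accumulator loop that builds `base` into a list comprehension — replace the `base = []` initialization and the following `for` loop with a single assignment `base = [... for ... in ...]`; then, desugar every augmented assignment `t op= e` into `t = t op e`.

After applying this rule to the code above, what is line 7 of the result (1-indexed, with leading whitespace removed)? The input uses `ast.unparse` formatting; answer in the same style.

cap = cap - (28 - cap)

Transformed code:
w = w + cap
record(w)
base = [24 <= 20 for xs in records]
for records in base:
    records = w % base
log(10)
cap = cap - (28 - cap)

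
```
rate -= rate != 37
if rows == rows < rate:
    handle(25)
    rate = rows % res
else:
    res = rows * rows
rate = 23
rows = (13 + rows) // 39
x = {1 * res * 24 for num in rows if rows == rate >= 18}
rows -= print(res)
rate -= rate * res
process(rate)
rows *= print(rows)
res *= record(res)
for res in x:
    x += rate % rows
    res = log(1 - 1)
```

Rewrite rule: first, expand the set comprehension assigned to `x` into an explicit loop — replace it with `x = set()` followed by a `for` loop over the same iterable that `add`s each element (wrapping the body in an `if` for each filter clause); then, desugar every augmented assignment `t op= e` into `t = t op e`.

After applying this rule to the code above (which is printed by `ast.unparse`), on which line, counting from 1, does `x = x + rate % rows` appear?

19

Transformed code:
rate = rate - (rate != 37)
if rows == rows < rate:
    handle(25)
    rate = rows % res
else:
    res = rows * rows
rate = 23
rows = (13 + rows) // 39
x = set()
for num in rows:
    if rows == rate >= 18:
        x.add(1 * res * 24)
rows = rows - print(res)
rate = rate - rate * res
process(rate)
rows = rows * print(rows)
res = res * record(res)
for res in x:
    x = x + rate % rows
    res = log(1 - 1)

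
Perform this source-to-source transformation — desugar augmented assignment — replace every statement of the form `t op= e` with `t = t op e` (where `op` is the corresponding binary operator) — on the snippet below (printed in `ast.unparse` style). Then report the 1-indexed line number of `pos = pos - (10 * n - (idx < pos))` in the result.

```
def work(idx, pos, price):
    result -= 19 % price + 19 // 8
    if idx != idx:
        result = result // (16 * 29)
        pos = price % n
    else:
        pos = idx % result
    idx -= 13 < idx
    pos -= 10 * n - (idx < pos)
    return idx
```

Transformed code:
def work(idx, pos, price):
    result = result - (19 % price + 19 // 8)
    if idx != idx:
        result = result // (16 * 29)
        pos = price % n
    else:
        pos = idx % result
    idx = idx - (13 < idx)
    pos = pos - (10 * n - (idx < pos))
    return idx

9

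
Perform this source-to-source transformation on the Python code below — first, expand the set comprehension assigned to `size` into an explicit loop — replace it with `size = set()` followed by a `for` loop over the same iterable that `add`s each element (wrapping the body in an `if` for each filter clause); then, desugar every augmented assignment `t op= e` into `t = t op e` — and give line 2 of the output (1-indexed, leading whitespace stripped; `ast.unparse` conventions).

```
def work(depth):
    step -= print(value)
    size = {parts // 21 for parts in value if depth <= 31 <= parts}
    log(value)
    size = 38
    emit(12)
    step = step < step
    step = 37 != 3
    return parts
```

Transformed code:
def work(depth):
    step = step - print(value)
    size = set()
    for parts in value:
        if depth <= 31 <= parts:
            size.add(parts // 21)
    log(value)
    size = 38
    emit(12)
    step = step < step
    step = 37 != 3
    return parts

step = step - print(value)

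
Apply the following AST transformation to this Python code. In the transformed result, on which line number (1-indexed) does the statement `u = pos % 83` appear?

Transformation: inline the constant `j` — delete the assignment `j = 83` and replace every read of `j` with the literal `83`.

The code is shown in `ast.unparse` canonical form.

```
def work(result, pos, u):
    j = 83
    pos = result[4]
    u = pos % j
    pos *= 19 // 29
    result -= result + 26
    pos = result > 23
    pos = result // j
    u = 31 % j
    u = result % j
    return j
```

3

Transformed code:
def work(result, pos, u):
    pos = result[4]
    u = pos % 83
    pos *= 19 // 29
    result -= result + 26
    pos = result > 23
    pos = result // 83
    u = 31 % 83
    u = result % 83
    return 83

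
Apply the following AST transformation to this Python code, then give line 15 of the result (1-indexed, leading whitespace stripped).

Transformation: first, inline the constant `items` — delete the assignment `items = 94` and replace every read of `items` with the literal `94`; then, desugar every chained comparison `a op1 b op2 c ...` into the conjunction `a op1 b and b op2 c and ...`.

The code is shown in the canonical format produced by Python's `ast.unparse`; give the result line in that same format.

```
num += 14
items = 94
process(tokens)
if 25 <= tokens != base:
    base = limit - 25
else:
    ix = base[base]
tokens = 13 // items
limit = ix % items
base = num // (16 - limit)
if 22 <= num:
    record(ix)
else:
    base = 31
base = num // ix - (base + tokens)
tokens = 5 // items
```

tokens = 5 // 94

Transformed code:
num += 14
process(tokens)
if 25 <= tokens and tokens != base:
    base = limit - 25
else:
    ix = base[base]
tokens = 13 // 94
limit = ix % 94
base = num // (16 - limit)
if 22 <= num:
    record(ix)
else:
    base = 31
base = num // ix - (base + tokens)
tokens = 5 // 94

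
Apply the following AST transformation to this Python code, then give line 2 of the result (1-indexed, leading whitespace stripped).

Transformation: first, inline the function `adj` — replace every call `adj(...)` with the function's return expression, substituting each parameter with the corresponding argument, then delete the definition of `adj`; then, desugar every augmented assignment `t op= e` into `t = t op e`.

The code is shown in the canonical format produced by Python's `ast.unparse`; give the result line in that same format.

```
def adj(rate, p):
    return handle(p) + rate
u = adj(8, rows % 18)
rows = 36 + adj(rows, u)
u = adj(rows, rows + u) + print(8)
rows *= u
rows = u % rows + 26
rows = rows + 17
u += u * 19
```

Transformed code:
u = handle(rows % 18) + 8
rows = 36 + (handle(u) + rows)
u = handle(rows + u) + rows + print(8)
rows = rows * u
rows = u % rows + 26
rows = rows + 17
u = u + u * 19

rows = 36 + (handle(u) + rows)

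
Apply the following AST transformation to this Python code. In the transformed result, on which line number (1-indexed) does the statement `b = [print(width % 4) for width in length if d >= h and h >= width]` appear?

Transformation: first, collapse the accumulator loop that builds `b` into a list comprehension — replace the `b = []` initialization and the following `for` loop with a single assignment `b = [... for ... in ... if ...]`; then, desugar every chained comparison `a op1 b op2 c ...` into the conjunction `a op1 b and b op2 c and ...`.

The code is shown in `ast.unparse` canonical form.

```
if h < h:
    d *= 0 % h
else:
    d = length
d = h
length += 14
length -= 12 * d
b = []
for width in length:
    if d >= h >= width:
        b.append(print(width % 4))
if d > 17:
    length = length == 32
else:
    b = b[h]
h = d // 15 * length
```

8

Transformed code:
if h < h:
    d *= 0 % h
else:
    d = length
d = h
length += 14
length -= 12 * d
b = [print(width % 4) for width in length if d >= h and h >= width]
if d > 17:
    length = length == 32
else:
    b = b[h]
h = d // 15 * length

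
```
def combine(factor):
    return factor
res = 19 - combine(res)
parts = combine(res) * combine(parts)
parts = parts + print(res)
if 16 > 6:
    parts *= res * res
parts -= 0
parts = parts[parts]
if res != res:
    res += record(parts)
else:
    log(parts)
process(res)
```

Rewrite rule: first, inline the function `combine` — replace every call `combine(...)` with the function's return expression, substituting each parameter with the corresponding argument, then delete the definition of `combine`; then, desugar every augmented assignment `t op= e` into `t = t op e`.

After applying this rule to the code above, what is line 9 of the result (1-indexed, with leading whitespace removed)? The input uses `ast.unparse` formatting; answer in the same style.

res = res + record(parts)

Transformed code:
res = 19 - res
parts = res * parts
parts = parts + print(res)
if 16 > 6:
    parts = parts * (res * res)
parts = parts - 0
parts = parts[parts]
if res != res:
    res = res + record(parts)
else:
    log(parts)
process(res)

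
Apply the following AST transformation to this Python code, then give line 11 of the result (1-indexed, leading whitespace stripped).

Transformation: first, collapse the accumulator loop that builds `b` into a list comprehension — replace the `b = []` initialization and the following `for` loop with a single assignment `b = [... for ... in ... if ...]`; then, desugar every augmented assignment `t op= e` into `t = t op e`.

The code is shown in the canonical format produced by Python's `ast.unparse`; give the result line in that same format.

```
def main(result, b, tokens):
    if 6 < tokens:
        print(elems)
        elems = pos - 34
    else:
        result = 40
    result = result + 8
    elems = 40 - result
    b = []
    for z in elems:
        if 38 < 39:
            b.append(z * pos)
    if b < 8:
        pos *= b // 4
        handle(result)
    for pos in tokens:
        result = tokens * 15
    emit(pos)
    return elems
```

Transformed code:
def main(result, b, tokens):
    if 6 < tokens:
        print(elems)
        elems = pos - 34
    else:
        result = 40
    result = result + 8
    elems = 40 - result
    b = [z * pos for z in elems if 38 < 39]
    if b < 8:
        pos = pos * (b // 4)
        handle(result)
    for pos in tokens:
        result = tokens * 15
    emit(pos)
    return elems

pos = pos * (b // 4)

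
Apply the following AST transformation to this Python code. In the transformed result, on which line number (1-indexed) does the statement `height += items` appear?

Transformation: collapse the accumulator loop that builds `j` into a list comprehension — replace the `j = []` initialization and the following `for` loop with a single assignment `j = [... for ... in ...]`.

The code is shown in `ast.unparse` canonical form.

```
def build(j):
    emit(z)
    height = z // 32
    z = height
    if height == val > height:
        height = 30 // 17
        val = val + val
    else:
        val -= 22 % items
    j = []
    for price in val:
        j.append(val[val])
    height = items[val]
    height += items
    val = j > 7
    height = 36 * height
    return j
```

Transformed code:
def build(j):
    emit(z)
    height = z // 32
    z = height
    if height == val > height:
        height = 30 // 17
        val = val + val
    else:
        val -= 22 % items
    j = [val[val] for price in val]
    height = items[val]
    height += items
    val = j > 7
    height = 36 * height
    return j

12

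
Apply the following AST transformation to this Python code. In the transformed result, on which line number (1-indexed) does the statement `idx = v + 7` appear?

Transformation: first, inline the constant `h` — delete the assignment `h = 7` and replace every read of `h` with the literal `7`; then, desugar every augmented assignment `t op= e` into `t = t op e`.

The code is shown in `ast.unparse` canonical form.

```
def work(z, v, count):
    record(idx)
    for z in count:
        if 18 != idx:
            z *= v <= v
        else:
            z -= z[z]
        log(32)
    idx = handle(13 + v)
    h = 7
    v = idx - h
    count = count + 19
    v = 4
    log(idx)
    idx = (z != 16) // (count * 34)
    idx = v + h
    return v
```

Transformed code:
def work(z, v, count):
    record(idx)
    for z in count:
        if 18 != idx:
            z = z * (v <= v)
        else:
            z = z - z[z]
        log(32)
    idx = handle(13 + v)
    v = idx - 7
    count = count + 19
    v = 4
    log(idx)
    idx = (z != 16) // (count * 34)
    idx = v + 7
    return v

15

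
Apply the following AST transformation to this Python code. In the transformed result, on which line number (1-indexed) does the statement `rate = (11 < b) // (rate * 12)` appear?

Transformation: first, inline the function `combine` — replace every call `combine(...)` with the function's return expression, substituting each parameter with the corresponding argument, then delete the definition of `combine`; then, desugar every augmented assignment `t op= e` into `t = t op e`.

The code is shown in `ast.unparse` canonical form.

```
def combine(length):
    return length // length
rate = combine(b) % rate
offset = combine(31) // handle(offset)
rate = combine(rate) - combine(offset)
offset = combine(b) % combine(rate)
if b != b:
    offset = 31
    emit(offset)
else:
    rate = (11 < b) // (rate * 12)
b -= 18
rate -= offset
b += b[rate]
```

9

Transformed code:
rate = b // b % rate
offset = 31 // 31 // handle(offset)
rate = rate // rate - offset // offset
offset = b // b % (rate // rate)
if b != b:
    offset = 31
    emit(offset)
else:
    rate = (11 < b) // (rate * 12)
b = b - 18
rate = rate - offset
b = b + b[rate]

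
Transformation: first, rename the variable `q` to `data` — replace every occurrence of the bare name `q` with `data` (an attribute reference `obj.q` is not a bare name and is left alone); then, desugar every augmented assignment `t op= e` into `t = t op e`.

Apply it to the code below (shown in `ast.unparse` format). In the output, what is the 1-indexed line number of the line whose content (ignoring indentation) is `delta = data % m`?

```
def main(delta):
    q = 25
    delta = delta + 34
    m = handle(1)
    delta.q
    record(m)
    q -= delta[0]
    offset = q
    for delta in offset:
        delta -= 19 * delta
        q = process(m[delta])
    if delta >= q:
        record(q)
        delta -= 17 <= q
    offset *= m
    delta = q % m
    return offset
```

16

Transformed code:
def main(delta):
    data = 25
    delta = delta + 34
    m = handle(1)
    delta.q
    record(m)
    data = data - delta[0]
    offset = data
    for delta in offset:
        delta = delta - 19 * delta
        data = process(m[delta])
    if delta >= data:
        record(data)
        delta = delta - (17 <= data)
    offset = offset * m
    delta = data % m
    return offset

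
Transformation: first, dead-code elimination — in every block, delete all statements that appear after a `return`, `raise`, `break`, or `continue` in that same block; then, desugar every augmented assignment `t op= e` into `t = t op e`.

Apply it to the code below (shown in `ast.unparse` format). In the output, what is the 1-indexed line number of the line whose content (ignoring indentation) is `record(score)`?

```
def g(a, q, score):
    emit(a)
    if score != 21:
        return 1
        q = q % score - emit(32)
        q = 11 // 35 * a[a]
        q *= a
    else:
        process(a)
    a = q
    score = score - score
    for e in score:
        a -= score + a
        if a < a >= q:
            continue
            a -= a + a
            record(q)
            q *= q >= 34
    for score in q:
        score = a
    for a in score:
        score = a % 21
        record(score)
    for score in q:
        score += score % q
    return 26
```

Transformed code:
def g(a, q, score):
    emit(a)
    if score != 21:
        return 1
    else:
        process(a)
    a = q
    score = score - score
    for e in score:
        a = a - (score + a)
        if a < a >= q:
            continue
    for score in q:
        score = a
    for a in score:
        score = a % 21
        record(score)
    for score in q:
        score = score + score % q
    return 26

17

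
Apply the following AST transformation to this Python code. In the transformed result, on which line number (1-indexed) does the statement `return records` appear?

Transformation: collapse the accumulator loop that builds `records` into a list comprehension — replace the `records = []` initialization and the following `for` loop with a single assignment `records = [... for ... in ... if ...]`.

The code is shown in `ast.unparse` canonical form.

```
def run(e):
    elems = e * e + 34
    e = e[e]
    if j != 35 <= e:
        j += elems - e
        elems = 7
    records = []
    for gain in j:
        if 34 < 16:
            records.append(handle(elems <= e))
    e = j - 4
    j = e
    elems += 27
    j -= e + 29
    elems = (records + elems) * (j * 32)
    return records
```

Transformed code:
def run(e):
    elems = e * e + 34
    e = e[e]
    if j != 35 <= e:
        j += elems - e
        elems = 7
    records = [handle(elems <= e) for gain in j if 34 < 16]
    e = j - 4
    j = e
    elems += 27
    j -= e + 29
    elems = (records + elems) * (j * 32)
    return records

13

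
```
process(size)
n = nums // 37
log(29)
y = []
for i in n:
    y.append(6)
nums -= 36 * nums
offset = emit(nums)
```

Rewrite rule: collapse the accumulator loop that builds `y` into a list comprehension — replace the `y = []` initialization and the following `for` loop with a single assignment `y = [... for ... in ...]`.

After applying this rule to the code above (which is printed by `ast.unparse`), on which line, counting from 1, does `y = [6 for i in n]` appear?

Transformed code:
process(size)
n = nums // 37
log(29)
y = [6 for i in n]
nums -= 36 * nums
offset = emit(nums)

4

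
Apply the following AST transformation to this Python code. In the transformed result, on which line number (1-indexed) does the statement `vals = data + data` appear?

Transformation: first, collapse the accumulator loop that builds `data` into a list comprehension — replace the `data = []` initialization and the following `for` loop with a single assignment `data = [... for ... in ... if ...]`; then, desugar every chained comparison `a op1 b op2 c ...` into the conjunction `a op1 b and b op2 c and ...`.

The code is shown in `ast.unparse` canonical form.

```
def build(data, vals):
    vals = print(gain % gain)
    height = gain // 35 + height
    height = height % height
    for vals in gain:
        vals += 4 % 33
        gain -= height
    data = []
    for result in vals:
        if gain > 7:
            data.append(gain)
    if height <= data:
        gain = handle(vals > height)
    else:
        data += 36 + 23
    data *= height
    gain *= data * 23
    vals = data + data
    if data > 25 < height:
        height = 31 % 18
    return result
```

15

Transformed code:
def build(data, vals):
    vals = print(gain % gain)
    height = gain // 35 + height
    height = height % height
    for vals in gain:
        vals += 4 % 33
        gain -= height
    data = [gain for result in vals if gain > 7]
    if height <= data:
        gain = handle(vals > height)
    else:
        data += 36 + 23
    data *= height
    gain *= data * 23
    vals = data + data
    if data > 25 and 25 < height:
        height = 31 % 18
    return result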